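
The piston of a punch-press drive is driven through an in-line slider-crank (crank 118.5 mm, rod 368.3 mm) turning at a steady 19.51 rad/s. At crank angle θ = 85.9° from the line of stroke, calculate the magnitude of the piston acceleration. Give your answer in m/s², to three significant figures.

ω = 19.51 rad/s
x(θ) = r cosθ + √(L² − r² sin²θ); with ω constant, a = ω²·d²x/dθ².
d²x/dθ² = −r cosθ − r²(cos2θ)/√u − r⁴ sin²2θ/(4u^{3/2}),  u = L² − r² sin²θ = 0.121674 m².
Substituting r = 0.1185 m, L = 0.3683 m, θ = 85.9°: d²x/dθ² = +0.031349 m.
a = ω²·d²x/dθ² = (19.51)²·(+0.031349) = +11.933 m/s²;  |a| = 11.933 m/s².

11.9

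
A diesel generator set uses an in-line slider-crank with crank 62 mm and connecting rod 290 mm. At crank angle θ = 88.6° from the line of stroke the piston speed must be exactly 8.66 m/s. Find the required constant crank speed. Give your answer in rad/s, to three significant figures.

For an in-line slider-crank, |v_piston| = rω|sinθ|·[1 + r cosθ/√(L² − r² sin²θ)].
With r = 0.062 m, L = 0.29 m, θ = 88.6°: the bracketed kinematic factor |dx/dθ| = 0.062313 m.
ω = v/|dx/dθ| = 8.66/0.062313 = 138.98 rad/s.

139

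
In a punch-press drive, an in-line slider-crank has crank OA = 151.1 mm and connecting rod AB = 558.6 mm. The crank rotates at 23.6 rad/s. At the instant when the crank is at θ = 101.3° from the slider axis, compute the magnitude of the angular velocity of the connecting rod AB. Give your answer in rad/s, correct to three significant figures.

1.30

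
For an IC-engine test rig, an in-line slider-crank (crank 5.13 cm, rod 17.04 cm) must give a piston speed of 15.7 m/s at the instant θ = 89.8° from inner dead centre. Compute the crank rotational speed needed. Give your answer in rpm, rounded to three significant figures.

2920

For an in-line slider-crank, |v_piston| = rω|sinθ|·[1 + r cosθ/√(L² − r² sin²θ)].
With r = 0.0513 m, L = 0.1704 m, θ = 89.8°: the bracketed kinematic factor |dx/dθ| = 0.051356 m.
ω = v/|dx/dθ| = 15.7/0.051356 = 305.71 rad/s.
N = 60ω/(2π) = 2919.3 rpm.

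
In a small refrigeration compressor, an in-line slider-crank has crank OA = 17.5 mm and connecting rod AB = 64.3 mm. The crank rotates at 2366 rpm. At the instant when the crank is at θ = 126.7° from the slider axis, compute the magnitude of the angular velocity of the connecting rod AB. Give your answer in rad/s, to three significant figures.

ω = 247.8 rad/s (converted from 2366 rpm).
The rod makes angle φ with the slider axis where L sinφ = r sinθ; differentiating, L cosφ·φ̇ = r ω cosθ.
L cosφ = √(L² − r² sin²θ) = 0.06275 m.
|ω_rod| = r ω |cosθ| / √(L² − r² sin²θ) = 0.0175·247.8·0.59763/0.06275 = 41.295 rad/s.

41.3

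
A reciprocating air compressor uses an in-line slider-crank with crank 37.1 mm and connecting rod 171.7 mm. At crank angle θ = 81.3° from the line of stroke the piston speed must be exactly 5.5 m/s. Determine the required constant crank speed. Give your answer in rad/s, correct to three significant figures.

For an in-line slider-crank, |v_piston| = rω|sinθ|·[1 + r cosθ/√(L² − r² sin²θ)].
With r = 0.0371 m, L = 0.1717 m, θ = 81.3°: the bracketed kinematic factor |dx/dθ| = 0.0379 m.
ω = v/|dx/dθ| = 5.5/0.0379 = 145.12 rad/s.

145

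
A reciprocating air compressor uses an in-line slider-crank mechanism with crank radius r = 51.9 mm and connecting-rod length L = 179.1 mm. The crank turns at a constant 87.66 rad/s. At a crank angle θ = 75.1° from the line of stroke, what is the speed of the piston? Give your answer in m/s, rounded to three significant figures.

ω = 87.66 rad/s
For an in-line slider-crank, x = r cosθ + √(L² − r² sin²θ), so v = −rω sinθ·[1 + r cosθ/√(L² − r² sin²θ)].
With r = 0.0519 m, L = 0.1791 m, θ = 75.1°: √(L² − r² sin²θ) = 0.17193 m.
v = −0.0519·87.66·0.96638·[1 + 0.0519·0.25713/0.17193] = -4.7378 m/s.
|v| = 4.7378 m/s.

4.74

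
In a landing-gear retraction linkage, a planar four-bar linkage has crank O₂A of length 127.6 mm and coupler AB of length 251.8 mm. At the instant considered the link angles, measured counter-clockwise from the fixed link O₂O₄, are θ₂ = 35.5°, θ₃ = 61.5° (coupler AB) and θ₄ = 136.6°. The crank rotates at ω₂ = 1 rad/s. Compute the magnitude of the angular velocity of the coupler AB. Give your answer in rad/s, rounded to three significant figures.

0.515

ω₂ = 1 rad/s
Differentiating the loop-closure r₂e^{iθ₂}+r₃e^{iθ₃}=r₁+r₄e^{iθ₄} gives r₂ω₂e^{iθ₂}+r₃ω₃e^{iθ₃}=r₄ω₄e^{iθ₄}.
Eliminating the other unknown: ω₃ = r₂ω₂ sin(θ₄−θ₂) / [r₃ sin(θ₃−θ₄)].
Numerator sine = +0.98129; denominator sine = -0.96638.
Result = 0.1276·1·(+0.98129) / (0.2518·(-0.96638)) = -0.51457 rad/s; magnitude 0.51457 rad/s.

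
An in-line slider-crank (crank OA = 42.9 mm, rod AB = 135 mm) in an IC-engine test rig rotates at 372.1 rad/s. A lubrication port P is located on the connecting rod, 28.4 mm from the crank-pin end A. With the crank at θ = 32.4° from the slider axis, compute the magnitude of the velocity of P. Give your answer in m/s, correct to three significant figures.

14.0

ω = 372.1 rad/s.  Crank-pin speed |V_A| = rω = 15.963 m/s, perpendicular to OA.
Rod angle: sinφ = −(r/L) sinθ ⇒ φ = -9.804°; ω_rod = −rω cosθ/√(L²−r²sin²θ) = -101.32 rad/s.
V_P = V_A + ω_rod × AP, with AP = 0.0284 m along the rod.
Components: V_Px = −rω sinθ − a·ω_rod·sinφ = -9.0434 m/s;  V_Py = rω cosθ + a·ω_rod·cosφ = +10.643 m/s.
|V_P| = √(V_Px² + V_Py²) = 13.966 m/s.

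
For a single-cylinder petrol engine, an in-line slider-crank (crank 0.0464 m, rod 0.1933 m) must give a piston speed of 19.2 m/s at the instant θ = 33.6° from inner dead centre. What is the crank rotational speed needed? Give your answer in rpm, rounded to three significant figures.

5940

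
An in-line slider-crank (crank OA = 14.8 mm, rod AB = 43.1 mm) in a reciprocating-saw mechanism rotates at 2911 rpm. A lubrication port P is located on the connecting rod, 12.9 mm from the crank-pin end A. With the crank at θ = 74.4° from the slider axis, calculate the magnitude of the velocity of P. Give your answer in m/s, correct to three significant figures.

ω = 304.8 rad/s.  Crank-pin speed |V_A| = rω = 4.5116 m/s, perpendicular to OA.
Rod angle: sinφ = −(r/L) sinθ ⇒ φ = -19.314°; ω_rod = −rω cosθ/√(L²−r²sin²θ) = -29.829 rad/s.
V_P = V_A + ω_rod × AP, with AP = 0.0129 m along the rod.
Components: V_Px = −rω sinθ − a·ω_rod·sinφ = -4.4727 m/s;  V_Py = rω cosθ + a·ω_rod·cosφ = +0.85013 m/s.
|V_P| = √(V_Px² + V_Py²) = 4.5528 m/s.

4.55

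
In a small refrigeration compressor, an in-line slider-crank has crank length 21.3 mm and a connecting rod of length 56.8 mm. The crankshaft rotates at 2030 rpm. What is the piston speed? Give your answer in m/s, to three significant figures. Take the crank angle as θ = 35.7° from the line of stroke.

3.47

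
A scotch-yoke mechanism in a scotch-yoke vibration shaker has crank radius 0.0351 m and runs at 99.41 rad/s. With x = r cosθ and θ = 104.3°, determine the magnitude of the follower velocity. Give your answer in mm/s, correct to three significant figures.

ω = 99.41 rad/s
x = r cosθ ⇒ ẋ = −rω sinθ.
|v| = rω|sinθ| = 0.0351·99.41·|sin 104.3°| = 3.3812 m/s = 3381.2 mm/s.

3380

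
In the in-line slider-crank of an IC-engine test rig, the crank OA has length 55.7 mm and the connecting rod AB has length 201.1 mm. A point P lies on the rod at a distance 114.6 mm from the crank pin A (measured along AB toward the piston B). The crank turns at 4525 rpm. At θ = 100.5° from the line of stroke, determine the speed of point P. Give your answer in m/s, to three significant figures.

25.3

ω = 473.9 rad/s.  Crank-pin speed |V_A| = rω = 26.394 m/s, perpendicular to OA.
Rod angle: sinφ = −(r/L) sinθ ⇒ φ = -15.803°; ω_rod = −rω cosθ/√(L²−r²sin²θ) = +24.857 rad/s.
V_P = V_A + ω_rod × AP, with AP = 0.1146 m along the rod.
Components: V_Px = −rω sinθ − a·ω_rod·sinφ = -25.176 m/s;  V_Py = rω cosθ + a·ω_rod·cosφ = -2.0689 m/s.
|V_P| = √(V_Px² + V_Py²) = 25.261 m/s.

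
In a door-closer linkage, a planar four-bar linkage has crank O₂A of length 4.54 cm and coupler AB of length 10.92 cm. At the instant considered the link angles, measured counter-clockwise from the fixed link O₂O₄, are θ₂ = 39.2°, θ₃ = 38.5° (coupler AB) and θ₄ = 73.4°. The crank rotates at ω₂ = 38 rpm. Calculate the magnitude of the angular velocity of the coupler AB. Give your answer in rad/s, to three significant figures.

1.63

ω₂ = 3.979 rad/s (from 38 rpm).
Differentiating the loop-closure r₂e^{iθ₂}+r₃e^{iθ₃}=r₁+r₄e^{iθ₄} gives r₂ω₂e^{iθ₂}+r₃ω₃e^{iθ₃}=r₄ω₄e^{iθ₄}.
Eliminating the other unknown: ω₃ = r₂ω₂ sin(θ₄−θ₂) / [r₃ sin(θ₃−θ₄)].
Numerator sine = +0.56208; denominator sine = -0.57215.
Result = 0.0454·3.979·(+0.56208) / (0.1092·(-0.57215)) = -1.6253 rad/s; magnitude 1.6253 rad/s.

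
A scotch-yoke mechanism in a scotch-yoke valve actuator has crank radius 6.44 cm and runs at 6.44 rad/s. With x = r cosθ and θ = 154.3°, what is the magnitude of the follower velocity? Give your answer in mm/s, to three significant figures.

ω = 6.44 rad/s
x = r cosθ ⇒ ẋ = −rω sinθ.
|v| = rω|sinθ| = 0.0644·6.44·|sin 154.3°| = 0.17985 m/s = 179.85 mm/s.

180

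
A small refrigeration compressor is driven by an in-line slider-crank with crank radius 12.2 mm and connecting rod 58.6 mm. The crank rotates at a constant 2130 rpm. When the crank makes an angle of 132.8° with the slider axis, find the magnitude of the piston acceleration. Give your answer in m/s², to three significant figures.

ω = 2π·2130/60 = 223.1 rad/s
x(θ) = r cosθ + √(L² − r² sin²θ); with ω constant, a = ω²·d²x/dθ².
d²x/dθ² = −r cosθ − r²(cos2θ)/√u − r⁴ sin²2θ/(4u^{3/2}),  u = L² − r² sin²θ = 0.00335383 m².
Substituting r = 0.0122 m, L = 0.0586 m, θ = 132.8°: d²x/dθ² = +0.008458 m.
a = ω²·d²x/dθ² = (223.1)²·(+0.008458) = +420.81 m/s²;  |a| = 420.81 m/s².

421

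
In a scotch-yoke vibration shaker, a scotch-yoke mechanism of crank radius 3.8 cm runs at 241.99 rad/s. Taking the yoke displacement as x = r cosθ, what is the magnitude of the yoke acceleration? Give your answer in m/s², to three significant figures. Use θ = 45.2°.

1570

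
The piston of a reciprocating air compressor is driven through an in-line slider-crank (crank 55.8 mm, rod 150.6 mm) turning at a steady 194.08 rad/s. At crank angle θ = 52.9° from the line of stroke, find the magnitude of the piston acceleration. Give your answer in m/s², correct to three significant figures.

1070

ω = 194.1 rad/s
x(θ) = r cosθ + √(L² − r² sin²θ); with ω constant, a = ω²·d²x/dθ².
d²x/dθ² = −r cosθ − r²(cos2θ)/√u − r⁴ sin²2θ/(4u^{3/2}),  u = L² − r² sin²θ = 0.0206996 m².
Substituting r = 0.0558 m, L = 0.1506 m, θ = 52.9°: d²x/dθ² = -0.02852 m.
a = ω²·d²x/dθ² = (194.1)²·(-0.02852) = -1074.3 m/s²;  |a| = 1074.3 m/s².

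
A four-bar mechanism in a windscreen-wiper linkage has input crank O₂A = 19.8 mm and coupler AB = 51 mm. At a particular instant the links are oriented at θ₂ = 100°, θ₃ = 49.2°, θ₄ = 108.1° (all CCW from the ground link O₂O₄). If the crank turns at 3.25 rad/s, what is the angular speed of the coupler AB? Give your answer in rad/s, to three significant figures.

ω₂ = 3.25 rad/s
Differentiating the loop-closure r₂e^{iθ₂}+r₃e^{iθ₃}=r₁+r₄e^{iθ₄} gives r₂ω₂e^{iθ₂}+r₃ω₃e^{iθ₃}=r₄ω₄e^{iθ₄}.
Eliminating the other unknown: ω₃ = r₂ω₂ sin(θ₄−θ₂) / [r₃ sin(θ₃−θ₄)].
Numerator sine = +0.14090; denominator sine = -0.85627.
Result = 0.0198·3.25·(+0.14090) / (0.051·(-0.85627)) = -0.20763 rad/s; magnitude 0.20763 rad/s.

0.208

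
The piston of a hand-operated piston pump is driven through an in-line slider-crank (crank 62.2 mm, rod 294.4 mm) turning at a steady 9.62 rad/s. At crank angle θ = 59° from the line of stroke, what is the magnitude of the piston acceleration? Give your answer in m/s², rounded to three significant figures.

ω = 9.62 rad/s
x(θ) = r cosθ + √(L² − r² sin²θ); with ω constant, a = ω²·d²x/dθ².
d²x/dθ² = −r cosθ − r²(cos2θ)/√u − r⁴ sin²2θ/(4u^{3/2}),  u = L² − r² sin²θ = 0.0838288 m².
Substituting r = 0.0622 m, L = 0.2944 m, θ = 59°: d²x/dθ² = -0.025882 m.
a = ω²·d²x/dθ² = (9.62)²·(-0.025882) = -2.3953 m/s²;  |a| = 2.3953 m/s².

2.40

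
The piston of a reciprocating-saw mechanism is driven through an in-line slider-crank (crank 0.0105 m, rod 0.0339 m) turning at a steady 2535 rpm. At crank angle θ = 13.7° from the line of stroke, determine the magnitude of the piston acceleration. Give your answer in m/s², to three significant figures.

924

ω = 2π·2535/60 = 265.5 rad/s
x(θ) = r cosθ + √(L² − r² sin²θ); with ω constant, a = ω²·d²x/dθ².
d²x/dθ² = −r cosθ − r²(cos2θ)/√u − r⁴ sin²2θ/(4u^{3/2}),  u = L² − r² sin²θ = 0.00114303 m².
Substituting r = 0.0105 m, L = 0.0339 m, θ = 13.7°: d²x/dθ² = -0.013113 m.
a = ω²·d²x/dθ² = (265.5)²·(-0.013113) = -924.1 m/s²;  |a| = 924.1 m/s².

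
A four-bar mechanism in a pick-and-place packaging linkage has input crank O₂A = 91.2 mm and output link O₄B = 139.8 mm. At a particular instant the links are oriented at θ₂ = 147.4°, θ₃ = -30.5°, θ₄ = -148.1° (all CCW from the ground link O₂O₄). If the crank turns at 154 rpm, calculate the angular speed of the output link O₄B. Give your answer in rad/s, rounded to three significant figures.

0.435

ω₂ = 16.13 rad/s (from 154 rpm).
Differentiating the loop-closure r₂e^{iθ₂}+r₃e^{iθ₃}=r₁+r₄e^{iθ₄} gives r₂ω₂e^{iθ₂}+r₃ω₃e^{iθ₃}=r₄ω₄e^{iθ₄}.
Eliminating the other unknown: ω₄ = r₂ω₂ sin(θ₂−θ₃) / [r₄ sin(θ₄−θ₃)].
Numerator sine = +0.03664; denominator sine = -0.88620.
Result = 0.0912·16.13·(+0.03664) / (0.1398·(-0.88620)) = -0.43501 rad/s; magnitude 0.43501 rad/s.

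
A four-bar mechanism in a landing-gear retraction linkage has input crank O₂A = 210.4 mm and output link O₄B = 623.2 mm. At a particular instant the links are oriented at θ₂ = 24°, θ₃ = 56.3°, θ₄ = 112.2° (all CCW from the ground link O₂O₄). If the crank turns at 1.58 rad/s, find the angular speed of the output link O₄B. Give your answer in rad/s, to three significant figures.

0.344

ω₂ = 1.58 rad/s
Differentiating the loop-closure r₂e^{iθ₂}+r₃e^{iθ₃}=r₁+r₄e^{iθ₄} gives r₂ω₂e^{iθ₂}+r₃ω₃e^{iθ₃}=r₄ω₄e^{iθ₄}.
Eliminating the other unknown: ω₄ = r₂ω₂ sin(θ₂−θ₃) / [r₄ sin(θ₄−θ₃)].
Numerator sine = -0.53435; denominator sine = +0.82806.
Result = 0.2104·1.58·(-0.53435) / (0.6232·(+0.82806)) = -0.34422 rad/s; magnitude 0.34422 rad/s.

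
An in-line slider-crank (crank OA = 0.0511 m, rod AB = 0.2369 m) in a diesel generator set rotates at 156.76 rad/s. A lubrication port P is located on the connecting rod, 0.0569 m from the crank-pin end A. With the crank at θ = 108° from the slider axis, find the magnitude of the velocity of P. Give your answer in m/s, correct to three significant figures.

ω = 156.8 rad/s.  Crank-pin speed |V_A| = rω = 8.0104 m/s, perpendicular to OA.
Rod angle: sinφ = −(r/L) sinθ ⇒ φ = -11.838°; ω_rod = −rω cosθ/√(L²−r²sin²θ) = +10.676 rad/s.
V_P = V_A + ω_rod × AP, with AP = 0.0569 m along the rod.
Components: V_Px = −rω sinθ − a·ω_rod·sinφ = -7.4938 m/s;  V_Py = rω cosθ + a·ω_rod·cosφ = -1.8808 m/s.
|V_P| = √(V_Px² + V_Py²) = 7.7262 m/s.

7.73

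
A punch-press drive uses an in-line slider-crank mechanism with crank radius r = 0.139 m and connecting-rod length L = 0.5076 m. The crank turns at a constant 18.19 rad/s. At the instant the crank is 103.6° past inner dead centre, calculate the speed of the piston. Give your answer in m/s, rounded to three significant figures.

2.29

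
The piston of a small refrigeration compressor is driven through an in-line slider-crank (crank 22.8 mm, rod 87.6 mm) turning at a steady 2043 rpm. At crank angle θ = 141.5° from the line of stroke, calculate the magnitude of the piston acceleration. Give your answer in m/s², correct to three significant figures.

ω = 2π·2043/60 = 213.9 rad/s
x(θ) = r cosθ + √(L² − r² sin²θ); with ω constant, a = ω²·d²x/dθ².
d²x/dθ² = −r cosθ − r²(cos2θ)/√u − r⁴ sin²2θ/(4u^{3/2}),  u = L² − r² sin²θ = 0.00747231 m².
Substituting r = 0.0228 m, L = 0.0876 m, θ = 141.5°: d²x/dθ² = +0.016391 m.
a = ω²·d²x/dθ² = (213.9)²·(+0.016391) = +750.26 m/s²;  |a| = 750.26 m/s².

750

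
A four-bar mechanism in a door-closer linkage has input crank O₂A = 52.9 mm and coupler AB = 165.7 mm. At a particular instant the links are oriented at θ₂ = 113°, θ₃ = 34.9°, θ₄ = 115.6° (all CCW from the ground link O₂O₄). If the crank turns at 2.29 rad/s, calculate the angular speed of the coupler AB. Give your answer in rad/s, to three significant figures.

ω₂ = 2.29 rad/s
Differentiating the loop-closure r₂e^{iθ₂}+r₃e^{iθ₃}=r₁+r₄e^{iθ₄} gives r₂ω₂e^{iθ₂}+r₃ω₃e^{iθ₃}=r₄ω₄e^{iθ₄}.
Eliminating the other unknown: ω₃ = r₂ω₂ sin(θ₄−θ₂) / [r₃ sin(θ₃−θ₄)].
Numerator sine = +0.04536; denominator sine = -0.98686.
Result = 0.0529·2.29·(+0.04536) / (0.1657·(-0.98686)) = -0.033606 rad/s; magnitude 0.033606 rad/s.

0.0336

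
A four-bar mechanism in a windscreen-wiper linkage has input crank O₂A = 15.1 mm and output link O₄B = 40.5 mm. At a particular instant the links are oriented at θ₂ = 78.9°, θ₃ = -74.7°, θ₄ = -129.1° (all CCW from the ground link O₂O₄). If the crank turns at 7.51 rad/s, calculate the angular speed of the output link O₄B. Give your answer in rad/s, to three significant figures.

ω₂ = 7.51 rad/s
Differentiating the loop-closure r₂e^{iθ₂}+r₃e^{iθ₃}=r₁+r₄e^{iθ₄} gives r₂ω₂e^{iθ₂}+r₃ω₃e^{iθ₃}=r₄ω₄e^{iθ₄}.
Eliminating the other unknown: ω₄ = r₂ω₂ sin(θ₂−θ₃) / [r₄ sin(θ₄−θ₃)].
Numerator sine = +0.44464; denominator sine = -0.81310.
Result = 0.0151·7.51·(+0.44464) / (0.0405·(-0.81310)) = -1.5312 rad/s; magnitude 1.5312 rad/s.

1.53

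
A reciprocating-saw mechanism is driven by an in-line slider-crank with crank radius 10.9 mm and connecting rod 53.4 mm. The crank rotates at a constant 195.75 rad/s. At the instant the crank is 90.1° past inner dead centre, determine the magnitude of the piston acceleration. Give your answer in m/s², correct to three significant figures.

87.8

ω = 195.8 rad/s
x(θ) = r cosθ + √(L² − r² sin²θ); with ω constant, a = ω²·d²x/dθ².
d²x/dθ² = −r cosθ − r²(cos2θ)/√u − r⁴ sin²2θ/(4u^{3/2}),  u = L² − r² sin²θ = 0.00273275 m².
Substituting r = 0.0109 m, L = 0.0534 m, θ = 90.1°: d²x/dθ² = +0.0022918 m.
a = ω²·d²x/dθ² = (195.8)²·(+0.0022918) = +87.816 m/s²;  |a| = 87.816 m/s².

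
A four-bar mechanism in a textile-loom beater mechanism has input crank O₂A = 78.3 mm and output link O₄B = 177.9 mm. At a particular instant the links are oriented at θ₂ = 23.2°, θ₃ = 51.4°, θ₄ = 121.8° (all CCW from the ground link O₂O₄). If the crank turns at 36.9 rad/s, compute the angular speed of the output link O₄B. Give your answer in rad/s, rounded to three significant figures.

8.15

ω₂ = 36.9 rad/s
Differentiating the loop-closure r₂e^{iθ₂}+r₃e^{iθ₃}=r₁+r₄e^{iθ₄} gives r₂ω₂e^{iθ₂}+r₃ω₃e^{iθ₃}=r₄ω₄e^{iθ₄}.
Eliminating the other unknown: ω₄ = r₂ω₂ sin(θ₂−θ₃) / [r₄ sin(θ₄−θ₃)].
Numerator sine = -0.47255; denominator sine = +0.94206.
Result = 0.0783·36.9·(-0.47255) / (0.1779·(+0.94206)) = -8.1467 rad/s; magnitude 8.1467 rad/s.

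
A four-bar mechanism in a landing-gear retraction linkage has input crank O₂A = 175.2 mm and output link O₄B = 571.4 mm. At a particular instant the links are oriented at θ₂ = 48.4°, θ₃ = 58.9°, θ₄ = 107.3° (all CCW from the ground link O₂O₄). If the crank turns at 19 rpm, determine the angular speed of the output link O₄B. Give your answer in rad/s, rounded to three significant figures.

ω₂ = 1.99 rad/s (from 19 rpm).
Differentiating the loop-closure r₂e^{iθ₂}+r₃e^{iθ₃}=r₁+r₄e^{iθ₄} gives r₂ω₂e^{iθ₂}+r₃ω₃e^{iθ₃}=r₄ω₄e^{iθ₄}.
Eliminating the other unknown: ω₄ = r₂ω₂ sin(θ₂−θ₃) / [r₄ sin(θ₄−θ₃)].
Numerator sine = -0.18224; denominator sine = +0.74780.
Result = 0.1752·1.99·(-0.18224) / (0.5714·(+0.74780)) = -0.14867 rad/s; magnitude 0.14867 rad/s.

0.149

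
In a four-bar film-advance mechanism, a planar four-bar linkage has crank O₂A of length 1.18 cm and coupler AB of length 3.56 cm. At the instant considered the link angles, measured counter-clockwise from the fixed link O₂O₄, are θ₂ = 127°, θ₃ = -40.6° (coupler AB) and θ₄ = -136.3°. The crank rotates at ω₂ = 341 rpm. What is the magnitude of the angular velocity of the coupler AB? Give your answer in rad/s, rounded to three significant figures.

11.8

ω₂ = 35.71 rad/s (from 341 rpm).
Differentiating the loop-closure r₂e^{iθ₂}+r₃e^{iθ₃}=r₁+r₄e^{iθ₄} gives r₂ω₂e^{iθ₂}+r₃ω₃e^{iθ₃}=r₄ω₄e^{iθ₄}.
Eliminating the other unknown: ω₃ = r₂ω₂ sin(θ₄−θ₂) / [r₃ sin(θ₃−θ₄)].
Numerator sine = +0.99317; denominator sine = +0.99506.
Result = 0.0118·35.71·(+0.99317) / (0.0356·(+0.99506)) = +11.814 rad/s; magnitude 11.814 rad/s.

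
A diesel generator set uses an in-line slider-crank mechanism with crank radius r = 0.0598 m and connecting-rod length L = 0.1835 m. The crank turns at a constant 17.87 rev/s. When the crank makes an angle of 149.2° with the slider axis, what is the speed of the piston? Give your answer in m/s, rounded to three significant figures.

ω = 2π·17.9 = 112.3 rad/s
For an in-line slider-crank, x = r cosθ + √(L² − r² sin²θ), so v = −rω sinθ·[1 + r cosθ/√(L² − r² sin²θ)].
With r = 0.0598 m, L = 0.1835 m, θ = 149.2°: √(L² − r² sin²θ) = 0.18093 m.
v = −0.0598·112.3·0.51204·[1 + 0.0598·-0.85896/0.18093] = -2.462 m/s.
|v| = 2.462 m/s.

2.46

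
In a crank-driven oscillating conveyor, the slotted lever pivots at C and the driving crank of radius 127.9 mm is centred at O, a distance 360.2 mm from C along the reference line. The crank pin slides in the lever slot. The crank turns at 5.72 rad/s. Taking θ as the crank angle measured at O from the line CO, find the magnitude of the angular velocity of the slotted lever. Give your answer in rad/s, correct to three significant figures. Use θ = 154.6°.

2.30

ω = 5.72 rad/s
Crank pin A relative to C: A = (d + r cosθ, r sinθ); lever angle φ = atan2(r sinθ, d + r cosθ).
Differentiating tanφ: φ̇ = rω(d cosθ + r)/(d² + r² + 2dr cosθ).
d² + r² + 2dr cosθ = |CA|² = 0.0628699 m²;  d cosθ + r = -0.19748 m.
|ω_lever| = |0.1279·5.72·-0.19748| / 0.0628699 = 2.298 rad/s.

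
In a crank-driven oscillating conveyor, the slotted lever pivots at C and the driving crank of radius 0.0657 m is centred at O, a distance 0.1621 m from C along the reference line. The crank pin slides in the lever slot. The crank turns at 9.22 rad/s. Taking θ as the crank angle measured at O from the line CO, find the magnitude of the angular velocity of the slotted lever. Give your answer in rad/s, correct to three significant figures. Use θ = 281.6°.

1.71

ω = 9.22 rad/s
Crank pin A relative to C: A = (d + r cosθ, r sinθ); lever angle φ = atan2(r sinθ, d + r cosθ).
Differentiating tanφ: φ̇ = rω(d cosθ + r)/(d² + r² + 2dr cosθ).
d² + r² + 2dr cosθ = |CA|² = 0.0348758 m²;  d cosθ + r = +0.098295 m.
|ω_lever| = |0.0657·9.22·+0.098295| / 0.0348758 = 1.7073 rad/s.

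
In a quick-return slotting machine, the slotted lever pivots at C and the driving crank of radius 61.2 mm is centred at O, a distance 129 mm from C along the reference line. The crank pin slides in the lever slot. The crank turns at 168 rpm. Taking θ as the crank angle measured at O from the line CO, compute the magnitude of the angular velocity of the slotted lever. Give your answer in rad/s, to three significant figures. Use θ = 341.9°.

ω = 17.59 rad/s (from 168 rpm).
Crank pin A relative to C: A = (d + r cosθ, r sinθ); lever angle φ = atan2(r sinθ, d + r cosθ).
Differentiating tanφ: φ̇ = rω(d cosθ + r)/(d² + r² + 2dr cosθ).
d² + r² + 2dr cosθ = |CA|² = 0.0353947 m²;  d cosθ + r = +0.18382 m.
|ω_lever| = |0.0612·17.59·+0.18382| / 0.0353947 = 5.5916 rad/s.

5.59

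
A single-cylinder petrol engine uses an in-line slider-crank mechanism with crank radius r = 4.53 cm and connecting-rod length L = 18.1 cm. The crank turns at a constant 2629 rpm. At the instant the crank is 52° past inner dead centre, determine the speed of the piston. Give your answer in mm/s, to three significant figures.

11400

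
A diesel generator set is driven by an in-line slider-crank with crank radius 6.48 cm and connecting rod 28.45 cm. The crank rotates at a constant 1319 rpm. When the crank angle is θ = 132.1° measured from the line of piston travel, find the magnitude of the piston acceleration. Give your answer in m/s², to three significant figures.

ω = 2π·1319/60 = 138.1 rad/s
x(θ) = r cosθ + √(L² − r² sin²θ); with ω constant, a = ω²·d²x/dθ².
d²x/dθ² = −r cosθ − r²(cos2θ)/√u − r⁴ sin²2θ/(4u^{3/2}),  u = L² − r² sin²θ = 0.0786286 m².
Substituting r = 0.0648 m, L = 0.2845 m, θ = 132.1°: d²x/dθ² = +0.044759 m.
a = ω²·d²x/dθ² = (138.1)²·(+0.044759) = +853.94 m/s²;  |a| = 853.94 m/s².

854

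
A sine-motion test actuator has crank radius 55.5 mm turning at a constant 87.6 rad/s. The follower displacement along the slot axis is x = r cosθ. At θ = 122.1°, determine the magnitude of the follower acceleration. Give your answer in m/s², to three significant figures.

ω = 87.6 rad/s
x = r cosθ ⇒ ẍ = −rω² cosθ (ω constant).
|a| = rω²|cosθ| = 0.0555·(87.6)²·|cos 122.1°| = 226.32 m/s².

226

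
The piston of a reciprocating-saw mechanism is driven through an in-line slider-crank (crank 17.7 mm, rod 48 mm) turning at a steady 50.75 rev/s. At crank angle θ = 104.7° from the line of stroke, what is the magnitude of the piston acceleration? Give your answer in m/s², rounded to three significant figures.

ω = 2π·50.8 = 318.9 rad/s
x(θ) = r cosθ + √(L² − r² sin²θ); with ω constant, a = ω²·d²x/dθ².
d²x/dθ² = −r cosθ − r²(cos2θ)/√u − r⁴ sin²2θ/(4u^{3/2}),  u = L² − r² sin²θ = 0.00201088 m².
Substituting r = 0.0177 m, L = 0.048 m, θ = 104.7°: d²x/dθ² = +0.010513 m.
a = ω²·d²x/dθ² = (318.9)²·(+0.010513) = +1068.9 m/s²;  |a| = 1068.9 m/s².

1070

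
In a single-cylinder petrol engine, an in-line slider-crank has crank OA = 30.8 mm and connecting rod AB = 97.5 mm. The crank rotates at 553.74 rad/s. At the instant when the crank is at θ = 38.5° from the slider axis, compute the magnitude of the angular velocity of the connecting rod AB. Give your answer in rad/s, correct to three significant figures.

140

ω = 553.7 rad/s
The rod makes angle φ with the slider axis where L sinφ = r sinθ; differentiating, L cosφ·φ̇ = r ω cosθ.
L cosφ = √(L² − r² sin²θ) = 0.095596 m.
|ω_rod| = r ω |cosθ| / √(L² − r² sin²θ) = 0.0308·553.7·0.78261/0.095596 = 139.62 rad/s.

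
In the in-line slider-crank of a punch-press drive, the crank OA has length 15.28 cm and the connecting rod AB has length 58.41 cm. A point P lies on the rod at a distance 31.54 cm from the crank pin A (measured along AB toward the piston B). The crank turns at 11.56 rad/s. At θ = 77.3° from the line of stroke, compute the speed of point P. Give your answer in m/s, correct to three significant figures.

1.79

ω = 11.56 rad/s.  Crank-pin speed |V_A| = rω = 1.7664 m/s, perpendicular to OA.
Rod angle: sinφ = −(r/L) sinθ ⇒ φ = -14.785°; ω_rod = −rω cosθ/√(L²−r²sin²θ) = -0.6876 rad/s.
V_P = V_A + ω_rod × AP, with AP = 0.3154 m along the rod.
Components: V_Px = −rω sinθ − a·ω_rod·sinφ = -1.7785 m/s;  V_Py = rω cosθ + a·ω_rod·cosφ = +0.17864 m/s.
|V_P| = √(V_Px² + V_Py²) = 1.7874 m/s.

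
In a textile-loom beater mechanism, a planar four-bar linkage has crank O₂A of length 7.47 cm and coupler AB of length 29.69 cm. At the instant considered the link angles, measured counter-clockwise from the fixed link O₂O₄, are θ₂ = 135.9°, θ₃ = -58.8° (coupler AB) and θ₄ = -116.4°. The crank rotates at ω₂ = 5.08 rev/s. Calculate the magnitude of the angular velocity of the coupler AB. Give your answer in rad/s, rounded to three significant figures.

9.06

ω₂ = 31.92 rad/s (from 5.08 rev/s).
Differentiating the loop-closure r₂e^{iθ₂}+r₃e^{iθ₃}=r₁+r₄e^{iθ₄} gives r₂ω₂e^{iθ₂}+r₃ω₃e^{iθ₃}=r₄ω₄e^{iθ₄}.
Eliminating the other unknown: ω₃ = r₂ω₂ sin(θ₄−θ₂) / [r₃ sin(θ₃−θ₄)].
Numerator sine = +0.95266; denominator sine = +0.84433.
Result = 0.0747·31.92·(+0.95266) / (0.2969·(+0.84433)) = +9.0611 rad/s; magnitude 9.0611 rad/s.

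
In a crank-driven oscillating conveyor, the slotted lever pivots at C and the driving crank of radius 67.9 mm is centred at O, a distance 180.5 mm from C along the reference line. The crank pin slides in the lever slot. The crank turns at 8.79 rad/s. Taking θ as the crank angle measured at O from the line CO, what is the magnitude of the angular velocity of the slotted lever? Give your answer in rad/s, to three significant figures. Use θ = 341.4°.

2.36

ω = 8.79 rad/s
Crank pin A relative to C: A = (d + r cosθ, r sinθ); lever angle φ = atan2(r sinθ, d + r cosθ).
Differentiating tanφ: φ̇ = rω(d cosθ + r)/(d² + r² + 2dr cosθ).
d² + r² + 2dr cosθ = |CA|² = 0.0604223 m²;  d cosθ + r = +0.23897 m.
|ω_lever| = |0.0679·8.79·+0.23897| / 0.0604223 = 2.3605 rad/s.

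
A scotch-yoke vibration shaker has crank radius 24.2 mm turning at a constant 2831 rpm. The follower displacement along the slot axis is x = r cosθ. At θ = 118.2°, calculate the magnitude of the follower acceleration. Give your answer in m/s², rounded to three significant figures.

ω = 296.5 rad/s (from 2831 rpm).
x = r cosθ ⇒ ẍ = −rω² cosθ (ω constant).
|a| = rω²|cosθ| = 0.0242·(296.5)²·|cos 118.2°| = 1005.1 m/s².

1010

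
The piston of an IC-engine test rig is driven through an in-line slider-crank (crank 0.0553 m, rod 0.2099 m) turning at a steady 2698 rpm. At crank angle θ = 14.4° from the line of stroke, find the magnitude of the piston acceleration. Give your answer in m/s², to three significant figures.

5300

ω = 2π·2698/60 = 282.5 rad/s
x(θ) = r cosθ + √(L² − r² sin²θ); with ω constant, a = ω²·d²x/dθ².
d²x/dθ² = −r cosθ − r²(cos2θ)/√u − r⁴ sin²2θ/(4u^{3/2}),  u = L² − r² sin²θ = 0.0438689 m².
Substituting r = 0.0553 m, L = 0.2099 m, θ = 14.4°: d²x/dθ² = -0.066416 m.
a = ω²·d²x/dθ² = (282.5)²·(-0.066416) = -5301.7 m/s²;  |a| = 5301.7 m/s².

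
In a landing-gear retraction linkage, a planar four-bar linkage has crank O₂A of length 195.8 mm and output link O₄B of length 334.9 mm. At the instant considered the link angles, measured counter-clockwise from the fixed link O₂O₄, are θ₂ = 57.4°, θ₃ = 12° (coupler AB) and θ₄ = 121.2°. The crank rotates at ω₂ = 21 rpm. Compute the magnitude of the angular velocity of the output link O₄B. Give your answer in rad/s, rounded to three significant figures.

ω₂ = 2.199 rad/s (from 21 rpm).
Differentiating the loop-closure r₂e^{iθ₂}+r₃e^{iθ₃}=r₁+r₄e^{iθ₄} gives r₂ω₂e^{iθ₂}+r₃ω₃e^{iθ₃}=r₄ω₄e^{iθ₄}.
Eliminating the other unknown: ω₄ = r₂ω₂ sin(θ₂−θ₃) / [r₄ sin(θ₄−θ₃)].
Numerator sine = +0.71203; denominator sine = +0.94438.
Result = 0.1958·2.199·(+0.71203) / (0.3349·(+0.94438)) = +0.96938 rad/s; magnitude 0.96938 rad/s.

0.969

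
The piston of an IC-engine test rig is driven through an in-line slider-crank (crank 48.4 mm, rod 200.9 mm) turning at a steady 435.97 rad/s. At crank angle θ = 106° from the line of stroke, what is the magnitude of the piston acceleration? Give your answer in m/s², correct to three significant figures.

ω = 436 rad/s
x(θ) = r cosθ + √(L² − r² sin²θ); with ω constant, a = ω²·d²x/dθ².
d²x/dθ² = −r cosθ − r²(cos2θ)/√u − r⁴ sin²2θ/(4u^{3/2}),  u = L² − r² sin²θ = 0.0381962 m².
Substituting r = 0.0484 m, L = 0.2009 m, θ = 106°: d²x/dθ² = +0.023454 m.
a = ω²·d²x/dθ² = (436)²·(+0.023454) = +4457.9 m/s²;  |a| = 4457.9 m/s².

4460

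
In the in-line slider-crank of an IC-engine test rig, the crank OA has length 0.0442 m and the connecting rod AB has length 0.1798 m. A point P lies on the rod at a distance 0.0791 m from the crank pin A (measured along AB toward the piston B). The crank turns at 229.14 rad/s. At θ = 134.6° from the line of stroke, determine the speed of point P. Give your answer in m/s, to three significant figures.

7.76

ω = 229.1 rad/s.  Crank-pin speed |V_A| = rω = 10.128 m/s, perpendicular to OA.
Rod angle: sinφ = −(r/L) sinθ ⇒ φ = -10.081°; ω_rod = −rω cosθ/√(L²−r²sin²θ) = +40.172 rad/s.
V_P = V_A + ω_rod × AP, with AP = 0.0791 m along the rod.
Components: V_Px = −rω sinθ − a·ω_rod·sinφ = -6.6552 m/s;  V_Py = rω cosθ + a·ω_rod·cosφ = -3.9829 m/s.
|V_P| = √(V_Px² + V_Py²) = 7.756 m/s.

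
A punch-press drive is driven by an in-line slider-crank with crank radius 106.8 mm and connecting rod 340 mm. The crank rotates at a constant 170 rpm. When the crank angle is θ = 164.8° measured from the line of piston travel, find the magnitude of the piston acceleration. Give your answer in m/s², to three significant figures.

23.4

ω = 2π·170/60 = 17.8 rad/s
x(θ) = r cosθ + √(L² − r² sin²θ); with ω constant, a = ω²·d²x/dθ².
d²x/dθ² = −r cosθ − r²(cos2θ)/√u − r⁴ sin²2θ/(4u^{3/2}),  u = L² − r² sin²θ = 0.114816 m².
Substituting r = 0.1068 m, L = 0.34 m, θ = 164.8°: d²x/dθ² = +0.073816 m.
a = ω²·d²x/dθ² = (17.8)²·(+0.073816) = +23.394 m/s²;  |a| = 23.394 m/s².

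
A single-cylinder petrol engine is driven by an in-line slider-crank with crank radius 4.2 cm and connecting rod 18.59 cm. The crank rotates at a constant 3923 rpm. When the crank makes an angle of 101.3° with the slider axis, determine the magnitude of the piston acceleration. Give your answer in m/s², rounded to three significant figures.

ω = 2π·3923/60 = 410.8 rad/s
x(θ) = r cosθ + √(L² − r² sin²θ); with ω constant, a = ω²·d²x/dθ².
d²x/dθ² = −r cosθ − r²(cos2θ)/√u − r⁴ sin²2θ/(4u^{3/2}),  u = L² − r² sin²θ = 0.0328625 m².
Substituting r = 0.042 m, L = 0.1859 m, θ = 101.3°: d²x/dθ² = +0.017194 m.
a = ω²·d²x/dθ² = (410.8)²·(+0.017194) = +2901.8 m/s²;  |a| = 2901.8 m/s².

2900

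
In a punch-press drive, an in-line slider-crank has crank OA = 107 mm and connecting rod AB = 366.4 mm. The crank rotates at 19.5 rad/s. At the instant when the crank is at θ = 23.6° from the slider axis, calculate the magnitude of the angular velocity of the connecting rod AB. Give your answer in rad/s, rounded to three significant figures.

ω = 19.5 rad/s
The rod makes angle φ with the slider axis where L sinφ = r sinθ; differentiating, L cosφ·φ̇ = r ω cosθ.
L cosφ = √(L² − r² sin²θ) = 0.36389 m.
|ω_rod| = r ω |cosθ| / √(L² − r² sin²θ) = 0.107·19.5·0.91636/0.36389 = 5.2543 rad/s.

5.25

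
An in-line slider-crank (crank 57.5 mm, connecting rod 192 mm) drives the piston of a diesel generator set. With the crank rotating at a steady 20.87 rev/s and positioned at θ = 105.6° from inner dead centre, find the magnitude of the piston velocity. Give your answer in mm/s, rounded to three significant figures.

6650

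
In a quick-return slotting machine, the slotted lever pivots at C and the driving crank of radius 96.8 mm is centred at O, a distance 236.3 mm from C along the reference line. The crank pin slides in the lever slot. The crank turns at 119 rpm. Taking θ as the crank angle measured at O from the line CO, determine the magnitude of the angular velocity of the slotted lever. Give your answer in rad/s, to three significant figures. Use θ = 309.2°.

3.15

ω = 12.46 rad/s (from 119 rpm).
Crank pin A relative to C: A = (d + r cosθ, r sinθ); lever angle φ = atan2(r sinθ, d + r cosθ).
Differentiating tanφ: φ̇ = rω(d cosθ + r)/(d² + r² + 2dr cosθ).
d² + r² + 2dr cosθ = |CA|² = 0.0941218 m²;  d cosθ + r = +0.24615 m.
|ω_lever| = |0.0968·12.46·+0.24615| / 0.0941218 = 3.1547 rad/s.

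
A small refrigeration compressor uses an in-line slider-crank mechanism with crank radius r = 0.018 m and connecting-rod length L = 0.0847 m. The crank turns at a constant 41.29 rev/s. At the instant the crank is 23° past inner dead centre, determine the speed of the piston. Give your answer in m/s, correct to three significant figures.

2.18

ω = 2π·41.3 = 259.4 rad/s
For an in-line slider-crank, x = r cosθ + √(L² − r² sin²θ), so v = −rω sinθ·[1 + r cosθ/√(L² − r² sin²θ)].
With r = 0.018 m, L = 0.0847 m, θ = 23°: √(L² − r² sin²θ) = 0.084407 m.
v = −0.018·259.4·0.39073·[1 + 0.018·0.92050/0.084407] = -2.1828 m/s.
|v| = 2.1828 m/s.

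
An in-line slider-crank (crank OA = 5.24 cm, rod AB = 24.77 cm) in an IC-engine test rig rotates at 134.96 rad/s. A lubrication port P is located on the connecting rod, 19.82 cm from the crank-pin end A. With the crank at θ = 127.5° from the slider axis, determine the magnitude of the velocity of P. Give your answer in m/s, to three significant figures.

ω = 135 rad/s.  Crank-pin speed |V_A| = rω = 7.0719 m/s, perpendicular to OA.
Rod angle: sinφ = −(r/L) sinθ ⇒ φ = -9.662°; ω_rod = −rω cosθ/√(L²−r²sin²θ) = +17.63 rad/s.
V_P = V_A + ω_rod × AP, with AP = 0.1982 m along the rod.
Components: V_Px = −rω sinθ − a·ω_rod·sinφ = -5.0241 m/s;  V_Py = rω cosθ + a·ω_rod·cosφ = -0.86033 m/s.
|V_P| = √(V_Px² + V_Py²) = 5.0972 m/s.

5.10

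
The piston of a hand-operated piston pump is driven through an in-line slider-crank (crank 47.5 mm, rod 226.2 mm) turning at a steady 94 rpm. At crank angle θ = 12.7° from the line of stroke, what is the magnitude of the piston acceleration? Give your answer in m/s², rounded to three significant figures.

5.37

ω = 2π·94/60 = 9.844 rad/s
x(θ) = r cosθ + √(L² − r² sin²θ); with ω constant, a = ω²·d²x/dθ².
d²x/dθ² = −r cosθ − r²(cos2θ)/√u − r⁴ sin²2θ/(4u^{3/2}),  u = L² − r² sin²θ = 0.0510574 m².
Substituting r = 0.0475 m, L = 0.2262 m, θ = 12.7°: d²x/dθ² = -0.055378 m.
a = ω²·d²x/dθ² = (9.844)²·(-0.055378) = -5.366 m/s²;  |a| = 5.366 m/s².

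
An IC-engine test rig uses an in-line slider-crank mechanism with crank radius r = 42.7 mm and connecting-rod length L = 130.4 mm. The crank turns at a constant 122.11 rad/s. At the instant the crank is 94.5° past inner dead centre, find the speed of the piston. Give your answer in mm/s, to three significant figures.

5060

ω = 122.1 rad/s
For an in-line slider-crank, x = r cosθ + √(L² − r² sin²θ), so v = −rω sinθ·[1 + r cosθ/√(L² − r² sin²θ)].
With r = 0.0427 m, L = 0.1304 m, θ = 94.5°: √(L² − r² sin²θ) = 0.12326 m.
v = −0.0427·122.1·0.99692·[1 + 0.0427·-0.07846/0.12326] = -5.0567 m/s.
|v| = 5.0567 m/s = 5056.7 mm/s.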